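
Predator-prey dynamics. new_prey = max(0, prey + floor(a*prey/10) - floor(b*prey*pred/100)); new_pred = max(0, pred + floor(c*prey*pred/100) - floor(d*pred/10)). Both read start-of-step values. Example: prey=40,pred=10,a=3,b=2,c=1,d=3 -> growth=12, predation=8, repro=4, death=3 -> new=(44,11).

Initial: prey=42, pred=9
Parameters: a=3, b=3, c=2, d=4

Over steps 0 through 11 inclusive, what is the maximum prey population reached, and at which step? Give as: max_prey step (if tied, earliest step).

Step 1: prey: 42+12-11=43; pred: 9+7-3=13
Step 2: prey: 43+12-16=39; pred: 13+11-5=19
Step 3: prey: 39+11-22=28; pred: 19+14-7=26
Step 4: prey: 28+8-21=15; pred: 26+14-10=30
Step 5: prey: 15+4-13=6; pred: 30+9-12=27
Step 6: prey: 6+1-4=3; pred: 27+3-10=20
Step 7: prey: 3+0-1=2; pred: 20+1-8=13
Step 8: prey: 2+0-0=2; pred: 13+0-5=8
Step 9: prey: 2+0-0=2; pred: 8+0-3=5
Step 10: prey: 2+0-0=2; pred: 5+0-2=3
Step 11: prey: 2+0-0=2; pred: 3+0-1=2
Max prey = 43 at step 1

Answer: 43 1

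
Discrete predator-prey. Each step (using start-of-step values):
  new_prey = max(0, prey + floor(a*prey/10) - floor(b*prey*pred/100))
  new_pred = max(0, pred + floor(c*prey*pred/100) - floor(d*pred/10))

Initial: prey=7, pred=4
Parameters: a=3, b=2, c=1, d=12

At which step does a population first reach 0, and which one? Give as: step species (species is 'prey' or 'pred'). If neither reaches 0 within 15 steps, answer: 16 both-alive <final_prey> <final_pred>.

Answer: 1 pred

Derivation:
Step 1: prey: 7+2-0=9; pred: 4+0-4=0
First extinction: pred at step 1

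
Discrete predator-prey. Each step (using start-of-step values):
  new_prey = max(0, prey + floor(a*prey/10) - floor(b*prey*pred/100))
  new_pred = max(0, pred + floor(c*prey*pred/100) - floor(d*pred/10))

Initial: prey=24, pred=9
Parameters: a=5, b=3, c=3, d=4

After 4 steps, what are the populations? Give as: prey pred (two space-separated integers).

Step 1: prey: 24+12-6=30; pred: 9+6-3=12
Step 2: prey: 30+15-10=35; pred: 12+10-4=18
Step 3: prey: 35+17-18=34; pred: 18+18-7=29
Step 4: prey: 34+17-29=22; pred: 29+29-11=47

Answer: 22 47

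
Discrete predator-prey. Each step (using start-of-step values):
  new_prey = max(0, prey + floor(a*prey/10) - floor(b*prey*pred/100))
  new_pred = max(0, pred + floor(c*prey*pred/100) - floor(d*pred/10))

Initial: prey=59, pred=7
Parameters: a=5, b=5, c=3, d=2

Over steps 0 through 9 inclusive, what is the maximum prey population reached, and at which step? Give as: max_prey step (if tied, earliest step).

Answer: 68 1

Derivation:
Step 1: prey: 59+29-20=68; pred: 7+12-1=18
Step 2: prey: 68+34-61=41; pred: 18+36-3=51
Step 3: prey: 41+20-104=0; pred: 51+62-10=103
Step 4: prey: 0+0-0=0; pred: 103+0-20=83
Step 5: prey: 0+0-0=0; pred: 83+0-16=67
Step 6: prey: 0+0-0=0; pred: 67+0-13=54
Step 7: prey: 0+0-0=0; pred: 54+0-10=44
Step 8: prey: 0+0-0=0; pred: 44+0-8=36
Step 9: prey: 0+0-0=0; pred: 36+0-7=29
Max prey = 68 at step 1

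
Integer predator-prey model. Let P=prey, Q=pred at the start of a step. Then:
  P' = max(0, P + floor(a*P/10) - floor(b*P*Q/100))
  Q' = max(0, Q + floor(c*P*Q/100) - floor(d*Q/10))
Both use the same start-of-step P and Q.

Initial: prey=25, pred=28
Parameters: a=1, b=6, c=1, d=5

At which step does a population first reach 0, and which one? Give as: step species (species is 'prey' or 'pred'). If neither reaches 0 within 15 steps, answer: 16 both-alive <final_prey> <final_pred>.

Answer: 1 prey

Derivation:
Step 1: prey: 25+2-42=0; pred: 28+7-14=21
First extinction: prey at step 1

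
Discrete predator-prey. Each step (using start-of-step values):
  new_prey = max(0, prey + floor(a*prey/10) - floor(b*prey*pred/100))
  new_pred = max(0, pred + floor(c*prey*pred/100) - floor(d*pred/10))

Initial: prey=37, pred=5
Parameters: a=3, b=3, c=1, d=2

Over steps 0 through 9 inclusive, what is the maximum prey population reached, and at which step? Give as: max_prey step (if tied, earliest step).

Step 1: prey: 37+11-5=43; pred: 5+1-1=5
Step 2: prey: 43+12-6=49; pred: 5+2-1=6
Step 3: prey: 49+14-8=55; pred: 6+2-1=7
Step 4: prey: 55+16-11=60; pred: 7+3-1=9
Step 5: prey: 60+18-16=62; pred: 9+5-1=13
Step 6: prey: 62+18-24=56; pred: 13+8-2=19
Step 7: prey: 56+16-31=41; pred: 19+10-3=26
Step 8: prey: 41+12-31=22; pred: 26+10-5=31
Step 9: prey: 22+6-20=8; pred: 31+6-6=31
Max prey = 62 at step 5

Answer: 62 5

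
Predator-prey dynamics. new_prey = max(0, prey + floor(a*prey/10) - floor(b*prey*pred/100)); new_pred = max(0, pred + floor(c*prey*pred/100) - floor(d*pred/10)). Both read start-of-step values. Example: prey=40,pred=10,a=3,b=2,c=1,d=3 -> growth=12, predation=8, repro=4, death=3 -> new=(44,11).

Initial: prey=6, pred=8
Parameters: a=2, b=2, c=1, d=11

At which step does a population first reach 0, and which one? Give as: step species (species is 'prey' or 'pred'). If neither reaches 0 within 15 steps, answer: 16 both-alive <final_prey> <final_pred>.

Step 1: prey: 6+1-0=7; pred: 8+0-8=0
First extinction: pred at step 1

Answer: 1 pred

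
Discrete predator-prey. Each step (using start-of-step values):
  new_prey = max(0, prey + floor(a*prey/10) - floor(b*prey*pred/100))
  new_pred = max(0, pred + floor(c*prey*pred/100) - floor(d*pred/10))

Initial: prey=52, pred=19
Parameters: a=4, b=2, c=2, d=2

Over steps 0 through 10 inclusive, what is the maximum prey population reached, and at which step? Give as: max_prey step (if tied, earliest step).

Step 1: prey: 52+20-19=53; pred: 19+19-3=35
Step 2: prey: 53+21-37=37; pred: 35+37-7=65
Step 3: prey: 37+14-48=3; pred: 65+48-13=100
Step 4: prey: 3+1-6=0; pred: 100+6-20=86
Step 5: prey: 0+0-0=0; pred: 86+0-17=69
Step 6: prey: 0+0-0=0; pred: 69+0-13=56
Step 7: prey: 0+0-0=0; pred: 56+0-11=45
Step 8: prey: 0+0-0=0; pred: 45+0-9=36
Step 9: prey: 0+0-0=0; pred: 36+0-7=29
Step 10: prey: 0+0-0=0; pred: 29+0-5=24
Max prey = 53 at step 1

Answer: 53 1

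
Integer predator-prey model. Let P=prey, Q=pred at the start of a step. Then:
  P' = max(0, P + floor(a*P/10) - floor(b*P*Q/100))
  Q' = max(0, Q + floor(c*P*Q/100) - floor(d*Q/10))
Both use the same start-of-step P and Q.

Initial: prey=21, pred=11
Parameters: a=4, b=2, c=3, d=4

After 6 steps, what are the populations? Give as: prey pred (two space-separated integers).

Answer: 6 62

Derivation:
Step 1: prey: 21+8-4=25; pred: 11+6-4=13
Step 2: prey: 25+10-6=29; pred: 13+9-5=17
Step 3: prey: 29+11-9=31; pred: 17+14-6=25
Step 4: prey: 31+12-15=28; pred: 25+23-10=38
Step 5: prey: 28+11-21=18; pred: 38+31-15=54
Step 6: prey: 18+7-19=6; pred: 54+29-21=62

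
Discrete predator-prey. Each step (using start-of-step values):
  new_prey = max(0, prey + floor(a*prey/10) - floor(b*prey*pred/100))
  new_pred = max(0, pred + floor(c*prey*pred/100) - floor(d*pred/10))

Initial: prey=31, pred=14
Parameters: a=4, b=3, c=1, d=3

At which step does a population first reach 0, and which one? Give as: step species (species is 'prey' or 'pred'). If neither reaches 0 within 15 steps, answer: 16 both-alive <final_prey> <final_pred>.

Step 1: prey: 31+12-13=30; pred: 14+4-4=14
Step 2: prey: 30+12-12=30; pred: 14+4-4=14
Steps 3-15: state stable at prey=30, pred=14 (no change)
No extinction within 15 steps

Answer: 16 both-alive 30 14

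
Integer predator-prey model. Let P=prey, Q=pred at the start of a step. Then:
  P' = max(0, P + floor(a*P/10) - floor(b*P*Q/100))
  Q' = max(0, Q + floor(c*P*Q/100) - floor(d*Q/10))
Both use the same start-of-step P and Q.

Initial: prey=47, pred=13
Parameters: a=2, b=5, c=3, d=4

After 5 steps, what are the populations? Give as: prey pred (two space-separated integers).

Answer: 0 9

Derivation:
Step 1: prey: 47+9-30=26; pred: 13+18-5=26
Step 2: prey: 26+5-33=0; pred: 26+20-10=36
Step 3: prey: 0+0-0=0; pred: 36+0-14=22
Step 4: prey: 0+0-0=0; pred: 22+0-8=14
Step 5: prey: 0+0-0=0; pred: 14+0-5=9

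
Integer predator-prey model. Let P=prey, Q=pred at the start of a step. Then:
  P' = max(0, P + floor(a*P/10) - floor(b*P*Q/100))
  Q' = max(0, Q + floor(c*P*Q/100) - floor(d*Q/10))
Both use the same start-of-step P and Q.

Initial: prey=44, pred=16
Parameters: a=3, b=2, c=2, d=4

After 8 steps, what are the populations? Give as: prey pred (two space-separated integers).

Answer: 1 9

Derivation:
Step 1: prey: 44+13-14=43; pred: 16+14-6=24
Step 2: prey: 43+12-20=35; pred: 24+20-9=35
Step 3: prey: 35+10-24=21; pred: 35+24-14=45
Step 4: prey: 21+6-18=9; pred: 45+18-18=45
Step 5: prey: 9+2-8=3; pred: 45+8-18=35
Step 6: prey: 3+0-2=1; pred: 35+2-14=23
Step 7: prey: 1+0-0=1; pred: 23+0-9=14
Step 8: prey: 1+0-0=1; pred: 14+0-5=9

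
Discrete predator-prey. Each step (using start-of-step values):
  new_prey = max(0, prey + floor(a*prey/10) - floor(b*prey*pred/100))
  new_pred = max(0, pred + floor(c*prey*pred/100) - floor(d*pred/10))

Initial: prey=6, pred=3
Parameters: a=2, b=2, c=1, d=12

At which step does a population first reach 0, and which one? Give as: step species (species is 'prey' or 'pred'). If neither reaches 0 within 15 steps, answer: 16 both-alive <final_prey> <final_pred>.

Step 1: prey: 6+1-0=7; pred: 3+0-3=0
First extinction: pred at step 1

Answer: 1 pred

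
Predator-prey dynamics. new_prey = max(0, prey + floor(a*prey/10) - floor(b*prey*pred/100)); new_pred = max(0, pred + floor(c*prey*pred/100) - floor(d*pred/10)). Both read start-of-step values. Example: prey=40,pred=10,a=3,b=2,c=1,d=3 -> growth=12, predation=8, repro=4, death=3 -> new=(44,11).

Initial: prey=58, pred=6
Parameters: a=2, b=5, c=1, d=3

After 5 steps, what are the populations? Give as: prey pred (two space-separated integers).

Answer: 12 10

Derivation:
Step 1: prey: 58+11-17=52; pred: 6+3-1=8
Step 2: prey: 52+10-20=42; pred: 8+4-2=10
Step 3: prey: 42+8-21=29; pred: 10+4-3=11
Step 4: prey: 29+5-15=19; pred: 11+3-3=11
Step 5: prey: 19+3-10=12; pred: 11+2-3=10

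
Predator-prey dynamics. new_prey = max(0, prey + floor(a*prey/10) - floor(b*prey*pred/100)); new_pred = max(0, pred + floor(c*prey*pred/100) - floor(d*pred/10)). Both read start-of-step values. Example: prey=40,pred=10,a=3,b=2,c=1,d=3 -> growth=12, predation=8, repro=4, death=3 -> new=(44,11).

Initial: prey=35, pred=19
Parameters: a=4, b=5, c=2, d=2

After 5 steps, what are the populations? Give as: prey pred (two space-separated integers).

Step 1: prey: 35+14-33=16; pred: 19+13-3=29
Step 2: prey: 16+6-23=0; pred: 29+9-5=33
Step 3: prey: 0+0-0=0; pred: 33+0-6=27
Step 4: prey: 0+0-0=0; pred: 27+0-5=22
Step 5: prey: 0+0-0=0; pred: 22+0-4=18

Answer: 0 18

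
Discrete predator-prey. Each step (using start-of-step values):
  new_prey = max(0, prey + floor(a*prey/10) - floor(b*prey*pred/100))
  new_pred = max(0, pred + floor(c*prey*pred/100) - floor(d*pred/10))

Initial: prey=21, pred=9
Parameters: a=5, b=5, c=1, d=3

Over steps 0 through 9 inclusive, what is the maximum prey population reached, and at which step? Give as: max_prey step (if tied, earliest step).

Step 1: prey: 21+10-9=22; pred: 9+1-2=8
Step 2: prey: 22+11-8=25; pred: 8+1-2=7
Step 3: prey: 25+12-8=29; pred: 7+1-2=6
Step 4: prey: 29+14-8=35; pred: 6+1-1=6
Step 5: prey: 35+17-10=42; pred: 6+2-1=7
Step 6: prey: 42+21-14=49; pred: 7+2-2=7
Step 7: prey: 49+24-17=56; pred: 7+3-2=8
Step 8: prey: 56+28-22=62; pred: 8+4-2=10
Step 9: prey: 62+31-31=62; pred: 10+6-3=13
Max prey = 62 at step 8

Answer: 62 8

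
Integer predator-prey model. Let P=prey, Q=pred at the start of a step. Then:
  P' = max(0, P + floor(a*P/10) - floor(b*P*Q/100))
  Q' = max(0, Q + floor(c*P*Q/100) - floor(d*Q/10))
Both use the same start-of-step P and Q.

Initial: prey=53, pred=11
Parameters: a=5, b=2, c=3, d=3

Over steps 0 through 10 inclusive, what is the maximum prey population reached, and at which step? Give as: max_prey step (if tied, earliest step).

Step 1: prey: 53+26-11=68; pred: 11+17-3=25
Step 2: prey: 68+34-34=68; pred: 25+51-7=69
Step 3: prey: 68+34-93=9; pred: 69+140-20=189
Step 4: prey: 9+4-34=0; pred: 189+51-56=184
Step 5: prey: 0+0-0=0; pred: 184+0-55=129
Step 6: prey: 0+0-0=0; pred: 129+0-38=91
Step 7: prey: 0+0-0=0; pred: 91+0-27=64
Step 8: prey: 0+0-0=0; pred: 64+0-19=45
Step 9: prey: 0+0-0=0; pred: 45+0-13=32
Step 10: prey: 0+0-0=0; pred: 32+0-9=23
Max prey = 68 at step 1

Answer: 68 1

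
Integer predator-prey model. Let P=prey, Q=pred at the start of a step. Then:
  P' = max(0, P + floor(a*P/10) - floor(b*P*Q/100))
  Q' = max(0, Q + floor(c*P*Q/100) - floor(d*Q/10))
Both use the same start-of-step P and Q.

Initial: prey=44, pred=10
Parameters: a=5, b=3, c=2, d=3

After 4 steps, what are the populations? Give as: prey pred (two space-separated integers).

Answer: 2 73

Derivation:
Step 1: prey: 44+22-13=53; pred: 10+8-3=15
Step 2: prey: 53+26-23=56; pred: 15+15-4=26
Step 3: prey: 56+28-43=41; pred: 26+29-7=48
Step 4: prey: 41+20-59=2; pred: 48+39-14=73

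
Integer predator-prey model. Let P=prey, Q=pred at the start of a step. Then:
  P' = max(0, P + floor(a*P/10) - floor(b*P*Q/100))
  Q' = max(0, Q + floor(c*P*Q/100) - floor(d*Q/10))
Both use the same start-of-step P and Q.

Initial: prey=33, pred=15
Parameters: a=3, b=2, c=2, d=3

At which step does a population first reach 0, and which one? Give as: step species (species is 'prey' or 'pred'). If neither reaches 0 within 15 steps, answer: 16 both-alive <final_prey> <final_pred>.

Step 1: prey: 33+9-9=33; pred: 15+9-4=20
Step 2: prey: 33+9-13=29; pred: 20+13-6=27
Step 3: prey: 29+8-15=22; pred: 27+15-8=34
Step 4: prey: 22+6-14=14; pred: 34+14-10=38
Step 5: prey: 14+4-10=8; pred: 38+10-11=37
Step 6: prey: 8+2-5=5; pred: 37+5-11=31
Step 7: prey: 5+1-3=3; pred: 31+3-9=25
Step 8: prey: 3+0-1=2; pred: 25+1-7=19
Step 9: prey: 2+0-0=2; pred: 19+0-5=14
Step 10: prey: 2+0-0=2; pred: 14+0-4=10
Step 11: prey: 2+0-0=2; pred: 10+0-3=7
Step 12: prey: 2+0-0=2; pred: 7+0-2=5
Step 13: prey: 2+0-0=2; pred: 5+0-1=4
Step 14: prey: 2+0-0=2; pred: 4+0-1=3
Step 15: prey: 2+0-0=2; pred: 3+0-0=3
No extinction within 15 steps

Answer: 16 both-alive 2 3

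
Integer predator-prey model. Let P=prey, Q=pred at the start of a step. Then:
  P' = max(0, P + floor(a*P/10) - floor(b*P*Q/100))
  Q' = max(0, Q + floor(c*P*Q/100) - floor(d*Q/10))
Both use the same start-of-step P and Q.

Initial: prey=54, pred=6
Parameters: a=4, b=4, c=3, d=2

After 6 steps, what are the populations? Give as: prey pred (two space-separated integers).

Answer: 0 48

Derivation:
Step 1: prey: 54+21-12=63; pred: 6+9-1=14
Step 2: prey: 63+25-35=53; pred: 14+26-2=38
Step 3: prey: 53+21-80=0; pred: 38+60-7=91
Step 4: prey: 0+0-0=0; pred: 91+0-18=73
Step 5: prey: 0+0-0=0; pred: 73+0-14=59
Step 6: prey: 0+0-0=0; pred: 59+0-11=48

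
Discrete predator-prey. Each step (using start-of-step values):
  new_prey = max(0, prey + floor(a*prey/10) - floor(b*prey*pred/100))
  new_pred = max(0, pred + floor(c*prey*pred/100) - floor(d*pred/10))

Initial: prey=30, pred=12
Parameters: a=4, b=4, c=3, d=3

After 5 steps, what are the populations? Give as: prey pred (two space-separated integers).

Answer: 0 22

Derivation:
Step 1: prey: 30+12-14=28; pred: 12+10-3=19
Step 2: prey: 28+11-21=18; pred: 19+15-5=29
Step 3: prey: 18+7-20=5; pred: 29+15-8=36
Step 4: prey: 5+2-7=0; pred: 36+5-10=31
Step 5: prey: 0+0-0=0; pred: 31+0-9=22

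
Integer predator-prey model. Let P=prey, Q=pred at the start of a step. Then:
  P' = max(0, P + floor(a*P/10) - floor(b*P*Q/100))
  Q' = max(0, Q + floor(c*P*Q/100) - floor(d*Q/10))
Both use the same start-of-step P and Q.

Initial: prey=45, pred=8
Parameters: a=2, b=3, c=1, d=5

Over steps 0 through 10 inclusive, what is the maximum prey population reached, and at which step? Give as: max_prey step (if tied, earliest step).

Step 1: prey: 45+9-10=44; pred: 8+3-4=7
Step 2: prey: 44+8-9=43; pred: 7+3-3=7
Step 3: prey: 43+8-9=42; pred: 7+3-3=7
Step 4: prey: 42+8-8=42; pred: 7+2-3=6
Step 5: prey: 42+8-7=43; pred: 6+2-3=5
Step 6: prey: 43+8-6=45; pred: 5+2-2=5
Step 7: prey: 45+9-6=48; pred: 5+2-2=5
Step 8: prey: 48+9-7=50; pred: 5+2-2=5
Step 9: prey: 50+10-7=53; pred: 5+2-2=5
Step 10: prey: 53+10-7=56; pred: 5+2-2=5
Max prey = 56 at step 10

Answer: 56 10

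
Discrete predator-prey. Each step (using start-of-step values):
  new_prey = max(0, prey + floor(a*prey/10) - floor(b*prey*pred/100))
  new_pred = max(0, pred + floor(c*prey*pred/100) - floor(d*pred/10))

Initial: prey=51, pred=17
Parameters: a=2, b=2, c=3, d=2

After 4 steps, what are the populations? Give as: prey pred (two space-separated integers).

Answer: 0 88

Derivation:
Step 1: prey: 51+10-17=44; pred: 17+26-3=40
Step 2: prey: 44+8-35=17; pred: 40+52-8=84
Step 3: prey: 17+3-28=0; pred: 84+42-16=110
Step 4: prey: 0+0-0=0; pred: 110+0-22=88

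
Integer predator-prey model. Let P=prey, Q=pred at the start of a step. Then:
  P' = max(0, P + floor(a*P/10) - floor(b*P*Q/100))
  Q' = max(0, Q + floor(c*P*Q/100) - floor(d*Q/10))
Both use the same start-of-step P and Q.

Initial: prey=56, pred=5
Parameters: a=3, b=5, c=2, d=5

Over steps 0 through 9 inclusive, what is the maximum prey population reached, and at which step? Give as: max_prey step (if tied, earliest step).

Answer: 58 1

Derivation:
Step 1: prey: 56+16-14=58; pred: 5+5-2=8
Step 2: prey: 58+17-23=52; pred: 8+9-4=13
Step 3: prey: 52+15-33=34; pred: 13+13-6=20
Step 4: prey: 34+10-34=10; pred: 20+13-10=23
Step 5: prey: 10+3-11=2; pred: 23+4-11=16
Step 6: prey: 2+0-1=1; pred: 16+0-8=8
Step 7: prey: 1+0-0=1; pred: 8+0-4=4
Step 8: prey: 1+0-0=1; pred: 4+0-2=2
Step 9: prey: 1+0-0=1; pred: 2+0-1=1
Max prey = 58 at step 1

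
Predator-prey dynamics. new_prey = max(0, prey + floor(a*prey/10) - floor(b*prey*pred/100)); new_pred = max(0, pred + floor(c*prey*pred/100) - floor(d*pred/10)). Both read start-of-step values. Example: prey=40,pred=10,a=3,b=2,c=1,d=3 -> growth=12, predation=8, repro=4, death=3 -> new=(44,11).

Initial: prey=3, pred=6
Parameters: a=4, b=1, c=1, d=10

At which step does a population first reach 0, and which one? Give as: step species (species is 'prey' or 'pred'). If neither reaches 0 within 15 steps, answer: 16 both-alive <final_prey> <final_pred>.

Answer: 1 pred

Derivation:
Step 1: prey: 3+1-0=4; pred: 6+0-6=0
First extinction: pred at step 1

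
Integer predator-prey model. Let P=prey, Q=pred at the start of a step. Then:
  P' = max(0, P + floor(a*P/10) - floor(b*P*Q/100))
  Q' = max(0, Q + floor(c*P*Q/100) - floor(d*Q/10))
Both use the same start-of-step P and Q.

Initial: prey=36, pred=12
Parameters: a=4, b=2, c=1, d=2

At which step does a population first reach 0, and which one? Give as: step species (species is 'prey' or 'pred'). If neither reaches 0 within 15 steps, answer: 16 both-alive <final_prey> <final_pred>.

Answer: 16 both-alive 1 12

Derivation:
Step 1: prey: 36+14-8=42; pred: 12+4-2=14
Step 2: prey: 42+16-11=47; pred: 14+5-2=17
Step 3: prey: 47+18-15=50; pred: 17+7-3=21
Step 4: prey: 50+20-21=49; pred: 21+10-4=27
Step 5: prey: 49+19-26=42; pred: 27+13-5=35
Step 6: prey: 42+16-29=29; pred: 35+14-7=42
Step 7: prey: 29+11-24=16; pred: 42+12-8=46
Step 8: prey: 16+6-14=8; pred: 46+7-9=44
Step 9: prey: 8+3-7=4; pred: 44+3-8=39
Step 10: prey: 4+1-3=2; pred: 39+1-7=33
Step 11: prey: 2+0-1=1; pred: 33+0-6=27
Step 12: prey: 1+0-0=1; pred: 27+0-5=22
Step 13: prey: 1+0-0=1; pred: 22+0-4=18
Step 14: prey: 1+0-0=1; pred: 18+0-3=15
Step 15: prey: 1+0-0=1; pred: 15+0-3=12
No extinction within 15 steps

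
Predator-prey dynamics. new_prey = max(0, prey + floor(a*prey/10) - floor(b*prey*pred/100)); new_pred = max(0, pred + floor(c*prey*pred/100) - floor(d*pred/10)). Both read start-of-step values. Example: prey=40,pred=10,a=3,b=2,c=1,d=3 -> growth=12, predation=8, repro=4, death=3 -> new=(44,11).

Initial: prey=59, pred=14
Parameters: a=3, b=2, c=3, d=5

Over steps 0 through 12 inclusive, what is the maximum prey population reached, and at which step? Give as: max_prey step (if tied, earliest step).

Step 1: prey: 59+17-16=60; pred: 14+24-7=31
Step 2: prey: 60+18-37=41; pred: 31+55-15=71
Step 3: prey: 41+12-58=0; pred: 71+87-35=123
Step 4: prey: 0+0-0=0; pred: 123+0-61=62
Step 5: prey: 0+0-0=0; pred: 62+0-31=31
Step 6: prey: 0+0-0=0; pred: 31+0-15=16
Step 7: prey: 0+0-0=0; pred: 16+0-8=8
Step 8: prey: 0+0-0=0; pred: 8+0-4=4
Step 9: prey: 0+0-0=0; pred: 4+0-2=2
Step 10: prey: 0+0-0=0; pred: 2+0-1=1
Step 11: prey: 0+0-0=0; pred: 1+0-0=1
Step 12: prey: 0+0-0=0; pred: 1+0-0=1
Max prey = 60 at step 1

Answer: 60 1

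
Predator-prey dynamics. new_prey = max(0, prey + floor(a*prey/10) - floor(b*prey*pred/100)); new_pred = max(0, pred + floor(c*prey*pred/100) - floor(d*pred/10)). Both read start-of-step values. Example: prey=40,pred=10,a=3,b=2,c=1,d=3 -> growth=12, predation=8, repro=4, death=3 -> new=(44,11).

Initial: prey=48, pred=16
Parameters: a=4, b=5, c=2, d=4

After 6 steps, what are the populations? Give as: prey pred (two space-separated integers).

Answer: 0 5

Derivation:
Step 1: prey: 48+19-38=29; pred: 16+15-6=25
Step 2: prey: 29+11-36=4; pred: 25+14-10=29
Step 3: prey: 4+1-5=0; pred: 29+2-11=20
Step 4: prey: 0+0-0=0; pred: 20+0-8=12
Step 5: prey: 0+0-0=0; pred: 12+0-4=8
Step 6: prey: 0+0-0=0; pred: 8+0-3=5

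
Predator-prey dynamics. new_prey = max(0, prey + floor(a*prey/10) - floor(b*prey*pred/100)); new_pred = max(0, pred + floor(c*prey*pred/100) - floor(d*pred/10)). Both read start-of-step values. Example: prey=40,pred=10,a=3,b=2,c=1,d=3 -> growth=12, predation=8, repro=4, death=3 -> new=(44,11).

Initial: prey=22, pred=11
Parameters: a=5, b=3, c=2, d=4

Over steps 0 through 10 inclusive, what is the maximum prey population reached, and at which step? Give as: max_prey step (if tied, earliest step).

Answer: 37 4

Derivation:
Step 1: prey: 22+11-7=26; pred: 11+4-4=11
Step 2: prey: 26+13-8=31; pred: 11+5-4=12
Step 3: prey: 31+15-11=35; pred: 12+7-4=15
Step 4: prey: 35+17-15=37; pred: 15+10-6=19
Step 5: prey: 37+18-21=34; pred: 19+14-7=26
Step 6: prey: 34+17-26=25; pred: 26+17-10=33
Step 7: prey: 25+12-24=13; pred: 33+16-13=36
Step 8: prey: 13+6-14=5; pred: 36+9-14=31
Step 9: prey: 5+2-4=3; pred: 31+3-12=22
Step 10: prey: 3+1-1=3; pred: 22+1-8=15
Max prey = 37 at step 4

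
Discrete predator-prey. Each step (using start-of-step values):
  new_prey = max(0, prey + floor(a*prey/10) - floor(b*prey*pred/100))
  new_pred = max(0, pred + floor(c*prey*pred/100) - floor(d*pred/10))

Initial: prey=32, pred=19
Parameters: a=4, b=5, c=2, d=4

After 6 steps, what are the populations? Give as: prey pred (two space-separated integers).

Step 1: prey: 32+12-30=14; pred: 19+12-7=24
Step 2: prey: 14+5-16=3; pred: 24+6-9=21
Step 3: prey: 3+1-3=1; pred: 21+1-8=14
Step 4: prey: 1+0-0=1; pred: 14+0-5=9
Step 5: prey: 1+0-0=1; pred: 9+0-3=6
Step 6: prey: 1+0-0=1; pred: 6+0-2=4

Answer: 1 4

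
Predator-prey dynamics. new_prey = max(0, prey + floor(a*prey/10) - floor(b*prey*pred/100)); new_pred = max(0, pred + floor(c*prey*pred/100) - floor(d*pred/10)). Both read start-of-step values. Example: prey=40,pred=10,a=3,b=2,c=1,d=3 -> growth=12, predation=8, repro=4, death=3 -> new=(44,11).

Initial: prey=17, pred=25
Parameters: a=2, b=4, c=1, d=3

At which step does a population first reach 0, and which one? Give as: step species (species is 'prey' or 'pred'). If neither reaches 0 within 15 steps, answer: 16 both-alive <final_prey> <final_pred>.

Answer: 16 both-alive 1 3

Derivation:
Step 1: prey: 17+3-17=3; pred: 25+4-7=22
Step 2: prey: 3+0-2=1; pred: 22+0-6=16
Step 3: prey: 1+0-0=1; pred: 16+0-4=12
Step 4: prey: 1+0-0=1; pred: 12+0-3=9
Step 5: prey: 1+0-0=1; pred: 9+0-2=7
Step 6: prey: 1+0-0=1; pred: 7+0-2=5
Step 7: prey: 1+0-0=1; pred: 5+0-1=4
Step 8: prey: 1+0-0=1; pred: 4+0-1=3
Step 9: prey: 1+0-0=1; pred: 3+0-0=3
Steps 10-15: state stable at prey=1, pred=3 (no change)
No extinction within 15 steps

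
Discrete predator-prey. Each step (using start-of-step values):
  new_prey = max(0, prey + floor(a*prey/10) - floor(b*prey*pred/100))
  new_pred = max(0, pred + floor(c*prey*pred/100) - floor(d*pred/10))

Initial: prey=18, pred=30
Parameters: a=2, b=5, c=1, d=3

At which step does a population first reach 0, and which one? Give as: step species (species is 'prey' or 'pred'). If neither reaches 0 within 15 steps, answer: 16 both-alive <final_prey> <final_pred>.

Answer: 1 prey

Derivation:
Step 1: prey: 18+3-27=0; pred: 30+5-9=26
First extinction: prey at step 1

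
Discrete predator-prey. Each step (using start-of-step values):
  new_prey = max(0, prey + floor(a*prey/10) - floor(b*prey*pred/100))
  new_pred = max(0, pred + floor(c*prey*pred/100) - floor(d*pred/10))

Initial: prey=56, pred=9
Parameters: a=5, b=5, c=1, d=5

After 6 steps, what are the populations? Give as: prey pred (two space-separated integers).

Answer: 59 10

Derivation:
Step 1: prey: 56+28-25=59; pred: 9+5-4=10
Step 2: prey: 59+29-29=59; pred: 10+5-5=10
Step 3: prey: 59+29-29=59; pred: 10+5-5=10
Step 4: prey: 59+29-29=59; pred: 10+5-5=10
Step 5: prey: 59+29-29=59; pred: 10+5-5=10
Step 6: prey: 59+29-29=59; pred: 10+5-5=10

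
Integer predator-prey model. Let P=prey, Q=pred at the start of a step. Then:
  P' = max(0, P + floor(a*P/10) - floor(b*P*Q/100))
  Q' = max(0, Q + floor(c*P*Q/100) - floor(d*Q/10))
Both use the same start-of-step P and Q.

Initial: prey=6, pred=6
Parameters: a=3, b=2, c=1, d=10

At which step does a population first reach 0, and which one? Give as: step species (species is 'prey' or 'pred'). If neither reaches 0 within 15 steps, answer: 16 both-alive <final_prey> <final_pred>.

Answer: 1 pred

Derivation:
Step 1: prey: 6+1-0=7; pred: 6+0-6=0
First extinction: pred at step 1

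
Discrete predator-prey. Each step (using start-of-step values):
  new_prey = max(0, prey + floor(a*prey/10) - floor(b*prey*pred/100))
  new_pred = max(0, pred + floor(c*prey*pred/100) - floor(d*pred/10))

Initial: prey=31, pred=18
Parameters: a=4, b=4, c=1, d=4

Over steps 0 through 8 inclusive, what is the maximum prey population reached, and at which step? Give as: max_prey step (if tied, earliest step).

Answer: 32 8

Derivation:
Step 1: prey: 31+12-22=21; pred: 18+5-7=16
Step 2: prey: 21+8-13=16; pred: 16+3-6=13
Step 3: prey: 16+6-8=14; pred: 13+2-5=10
Step 4: prey: 14+5-5=14; pred: 10+1-4=7
Step 5: prey: 14+5-3=16; pred: 7+0-2=5
Step 6: prey: 16+6-3=19; pred: 5+0-2=3
Step 7: prey: 19+7-2=24; pred: 3+0-1=2
Step 8: prey: 24+9-1=32; pred: 2+0-0=2
Max prey = 32 at step 8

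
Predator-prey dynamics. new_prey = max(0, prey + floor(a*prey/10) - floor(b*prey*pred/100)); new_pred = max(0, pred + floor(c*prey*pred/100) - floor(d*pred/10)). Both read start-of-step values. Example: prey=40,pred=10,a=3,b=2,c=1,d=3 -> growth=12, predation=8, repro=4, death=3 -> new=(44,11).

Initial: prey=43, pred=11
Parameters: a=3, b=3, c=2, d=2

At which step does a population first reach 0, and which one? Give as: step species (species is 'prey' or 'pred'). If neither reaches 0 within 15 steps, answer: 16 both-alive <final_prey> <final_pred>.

Answer: 5 prey

Derivation:
Step 1: prey: 43+12-14=41; pred: 11+9-2=18
Step 2: prey: 41+12-22=31; pred: 18+14-3=29
Step 3: prey: 31+9-26=14; pred: 29+17-5=41
Step 4: prey: 14+4-17=1; pred: 41+11-8=44
Step 5: prey: 1+0-1=0; pred: 44+0-8=36
First extinction: prey at step 5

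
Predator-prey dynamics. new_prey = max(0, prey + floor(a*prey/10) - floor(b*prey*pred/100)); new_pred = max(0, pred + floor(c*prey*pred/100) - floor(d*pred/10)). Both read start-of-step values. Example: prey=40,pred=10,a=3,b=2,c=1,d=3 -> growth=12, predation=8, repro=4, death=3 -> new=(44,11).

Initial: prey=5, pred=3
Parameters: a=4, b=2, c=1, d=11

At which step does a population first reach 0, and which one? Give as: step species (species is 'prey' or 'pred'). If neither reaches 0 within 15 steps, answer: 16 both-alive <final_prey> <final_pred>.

Step 1: prey: 5+2-0=7; pred: 3+0-3=0
First extinction: pred at step 1

Answer: 1 pred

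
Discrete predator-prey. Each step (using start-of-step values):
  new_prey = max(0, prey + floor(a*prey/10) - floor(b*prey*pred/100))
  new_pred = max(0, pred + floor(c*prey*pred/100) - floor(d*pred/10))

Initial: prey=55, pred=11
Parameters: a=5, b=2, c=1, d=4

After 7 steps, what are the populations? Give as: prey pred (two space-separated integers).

Answer: 0 64

Derivation:
Step 1: prey: 55+27-12=70; pred: 11+6-4=13
Step 2: prey: 70+35-18=87; pred: 13+9-5=17
Step 3: prey: 87+43-29=101; pred: 17+14-6=25
Step 4: prey: 101+50-50=101; pred: 25+25-10=40
Step 5: prey: 101+50-80=71; pred: 40+40-16=64
Step 6: prey: 71+35-90=16; pred: 64+45-25=84
Step 7: prey: 16+8-26=0; pred: 84+13-33=64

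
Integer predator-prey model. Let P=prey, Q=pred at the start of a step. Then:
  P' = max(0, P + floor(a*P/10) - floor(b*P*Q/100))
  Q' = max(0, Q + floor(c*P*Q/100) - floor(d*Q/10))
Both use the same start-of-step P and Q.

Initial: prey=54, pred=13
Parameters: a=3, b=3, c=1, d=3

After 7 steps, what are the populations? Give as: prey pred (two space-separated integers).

Step 1: prey: 54+16-21=49; pred: 13+7-3=17
Step 2: prey: 49+14-24=39; pred: 17+8-5=20
Step 3: prey: 39+11-23=27; pred: 20+7-6=21
Step 4: prey: 27+8-17=18; pred: 21+5-6=20
Step 5: prey: 18+5-10=13; pred: 20+3-6=17
Step 6: prey: 13+3-6=10; pred: 17+2-5=14
Step 7: prey: 10+3-4=9; pred: 14+1-4=11

Answer: 9 11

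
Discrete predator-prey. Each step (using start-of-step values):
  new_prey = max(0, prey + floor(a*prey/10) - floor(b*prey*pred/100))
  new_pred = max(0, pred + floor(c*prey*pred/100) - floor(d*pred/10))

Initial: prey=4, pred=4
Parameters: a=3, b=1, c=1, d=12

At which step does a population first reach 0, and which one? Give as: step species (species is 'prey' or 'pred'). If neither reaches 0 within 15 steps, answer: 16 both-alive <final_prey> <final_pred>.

Step 1: prey: 4+1-0=5; pred: 4+0-4=0
First extinction: pred at step 1

Answer: 1 pred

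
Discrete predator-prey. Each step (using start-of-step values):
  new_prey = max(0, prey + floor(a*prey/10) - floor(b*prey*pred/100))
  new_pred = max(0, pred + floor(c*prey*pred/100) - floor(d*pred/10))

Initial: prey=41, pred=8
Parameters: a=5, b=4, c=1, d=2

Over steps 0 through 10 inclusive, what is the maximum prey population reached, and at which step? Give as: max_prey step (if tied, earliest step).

Step 1: prey: 41+20-13=48; pred: 8+3-1=10
Step 2: prey: 48+24-19=53; pred: 10+4-2=12
Step 3: prey: 53+26-25=54; pred: 12+6-2=16
Step 4: prey: 54+27-34=47; pred: 16+8-3=21
Step 5: prey: 47+23-39=31; pred: 21+9-4=26
Step 6: prey: 31+15-32=14; pred: 26+8-5=29
Step 7: prey: 14+7-16=5; pred: 29+4-5=28
Step 8: prey: 5+2-5=2; pred: 28+1-5=24
Step 9: prey: 2+1-1=2; pred: 24+0-4=20
Step 10: prey: 2+1-1=2; pred: 20+0-4=16
Max prey = 54 at step 3

Answer: 54 3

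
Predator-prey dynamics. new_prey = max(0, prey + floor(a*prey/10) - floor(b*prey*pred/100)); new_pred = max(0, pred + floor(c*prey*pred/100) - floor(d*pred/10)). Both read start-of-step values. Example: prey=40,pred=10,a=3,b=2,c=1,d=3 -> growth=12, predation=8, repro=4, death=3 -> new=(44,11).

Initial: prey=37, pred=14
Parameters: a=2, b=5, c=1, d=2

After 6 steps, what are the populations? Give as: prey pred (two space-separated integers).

Step 1: prey: 37+7-25=19; pred: 14+5-2=17
Step 2: prey: 19+3-16=6; pred: 17+3-3=17
Step 3: prey: 6+1-5=2; pred: 17+1-3=15
Step 4: prey: 2+0-1=1; pred: 15+0-3=12
Step 5: prey: 1+0-0=1; pred: 12+0-2=10
Step 6: prey: 1+0-0=1; pred: 10+0-2=8

Answer: 1 8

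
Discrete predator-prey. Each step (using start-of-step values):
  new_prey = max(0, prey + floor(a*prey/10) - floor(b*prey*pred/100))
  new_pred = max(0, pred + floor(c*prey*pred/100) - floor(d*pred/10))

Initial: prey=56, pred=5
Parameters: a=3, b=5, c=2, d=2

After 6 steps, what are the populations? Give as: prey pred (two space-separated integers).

Answer: 0 25

Derivation:
Step 1: prey: 56+16-14=58; pred: 5+5-1=9
Step 2: prey: 58+17-26=49; pred: 9+10-1=18
Step 3: prey: 49+14-44=19; pred: 18+17-3=32
Step 4: prey: 19+5-30=0; pred: 32+12-6=38
Step 5: prey: 0+0-0=0; pred: 38+0-7=31
Step 6: prey: 0+0-0=0; pred: 31+0-6=25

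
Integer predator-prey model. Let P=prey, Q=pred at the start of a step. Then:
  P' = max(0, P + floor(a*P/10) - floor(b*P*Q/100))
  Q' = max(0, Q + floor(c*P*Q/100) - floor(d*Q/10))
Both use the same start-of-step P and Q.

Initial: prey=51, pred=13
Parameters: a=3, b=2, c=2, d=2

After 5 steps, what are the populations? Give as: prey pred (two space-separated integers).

Answer: 0 68

Derivation:
Step 1: prey: 51+15-13=53; pred: 13+13-2=24
Step 2: prey: 53+15-25=43; pred: 24+25-4=45
Step 3: prey: 43+12-38=17; pred: 45+38-9=74
Step 4: prey: 17+5-25=0; pred: 74+25-14=85
Step 5: prey: 0+0-0=0; pred: 85+0-17=68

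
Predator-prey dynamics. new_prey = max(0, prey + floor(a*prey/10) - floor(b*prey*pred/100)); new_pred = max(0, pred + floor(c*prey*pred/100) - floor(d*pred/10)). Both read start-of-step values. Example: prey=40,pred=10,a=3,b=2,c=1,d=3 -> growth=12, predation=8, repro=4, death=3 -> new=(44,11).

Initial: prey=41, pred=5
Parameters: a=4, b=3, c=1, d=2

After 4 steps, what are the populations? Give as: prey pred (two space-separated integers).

Step 1: prey: 41+16-6=51; pred: 5+2-1=6
Step 2: prey: 51+20-9=62; pred: 6+3-1=8
Step 3: prey: 62+24-14=72; pred: 8+4-1=11
Step 4: prey: 72+28-23=77; pred: 11+7-2=16

Answer: 77 16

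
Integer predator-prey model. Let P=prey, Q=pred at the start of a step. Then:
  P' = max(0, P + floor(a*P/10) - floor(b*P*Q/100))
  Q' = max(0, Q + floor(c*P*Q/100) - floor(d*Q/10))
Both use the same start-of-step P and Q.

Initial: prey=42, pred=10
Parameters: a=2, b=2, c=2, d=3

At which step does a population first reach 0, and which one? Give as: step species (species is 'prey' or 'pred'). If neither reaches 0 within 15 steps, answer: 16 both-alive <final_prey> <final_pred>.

Step 1: prey: 42+8-8=42; pred: 10+8-3=15
Step 2: prey: 42+8-12=38; pred: 15+12-4=23
Step 3: prey: 38+7-17=28; pred: 23+17-6=34
Step 4: prey: 28+5-19=14; pred: 34+19-10=43
Step 5: prey: 14+2-12=4; pred: 43+12-12=43
Step 6: prey: 4+0-3=1; pred: 43+3-12=34
Step 7: prey: 1+0-0=1; pred: 34+0-10=24
Step 8: prey: 1+0-0=1; pred: 24+0-7=17
Step 9: prey: 1+0-0=1; pred: 17+0-5=12
Step 10: prey: 1+0-0=1; pred: 12+0-3=9
Step 11: prey: 1+0-0=1; pred: 9+0-2=7
Step 12: prey: 1+0-0=1; pred: 7+0-2=5
Step 13: prey: 1+0-0=1; pred: 5+0-1=4
Step 14: prey: 1+0-0=1; pred: 4+0-1=3
Step 15: prey: 1+0-0=1; pred: 3+0-0=3
No extinction within 15 steps

Answer: 16 both-alive 1 3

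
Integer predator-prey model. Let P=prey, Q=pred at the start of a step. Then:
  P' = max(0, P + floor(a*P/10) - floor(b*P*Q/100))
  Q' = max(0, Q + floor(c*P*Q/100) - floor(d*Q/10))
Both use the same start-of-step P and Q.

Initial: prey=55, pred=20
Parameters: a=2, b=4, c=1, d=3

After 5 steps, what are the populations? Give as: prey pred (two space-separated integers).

Step 1: prey: 55+11-44=22; pred: 20+11-6=25
Step 2: prey: 22+4-22=4; pred: 25+5-7=23
Step 3: prey: 4+0-3=1; pred: 23+0-6=17
Step 4: prey: 1+0-0=1; pred: 17+0-5=12
Step 5: prey: 1+0-0=1; pred: 12+0-3=9

Answer: 1 9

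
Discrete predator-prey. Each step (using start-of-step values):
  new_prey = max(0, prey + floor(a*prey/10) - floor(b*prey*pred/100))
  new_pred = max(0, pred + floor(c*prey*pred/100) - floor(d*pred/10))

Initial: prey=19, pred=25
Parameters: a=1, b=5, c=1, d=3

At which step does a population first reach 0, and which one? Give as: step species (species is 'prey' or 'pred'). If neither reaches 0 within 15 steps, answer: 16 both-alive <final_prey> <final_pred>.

Answer: 1 prey

Derivation:
Step 1: prey: 19+1-23=0; pred: 25+4-7=22
First extinction: prey at step 1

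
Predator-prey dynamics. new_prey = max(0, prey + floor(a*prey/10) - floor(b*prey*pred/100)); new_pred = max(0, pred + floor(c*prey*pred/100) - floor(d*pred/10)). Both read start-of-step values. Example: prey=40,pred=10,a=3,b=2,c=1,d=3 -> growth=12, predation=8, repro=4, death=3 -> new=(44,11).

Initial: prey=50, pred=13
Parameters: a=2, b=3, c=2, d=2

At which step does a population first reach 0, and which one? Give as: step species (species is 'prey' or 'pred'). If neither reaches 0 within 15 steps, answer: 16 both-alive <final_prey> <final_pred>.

Step 1: prey: 50+10-19=41; pred: 13+13-2=24
Step 2: prey: 41+8-29=20; pred: 24+19-4=39
Step 3: prey: 20+4-23=1; pred: 39+15-7=47
Step 4: prey: 1+0-1=0; pred: 47+0-9=38
First extinction: prey at step 4

Answer: 4 prey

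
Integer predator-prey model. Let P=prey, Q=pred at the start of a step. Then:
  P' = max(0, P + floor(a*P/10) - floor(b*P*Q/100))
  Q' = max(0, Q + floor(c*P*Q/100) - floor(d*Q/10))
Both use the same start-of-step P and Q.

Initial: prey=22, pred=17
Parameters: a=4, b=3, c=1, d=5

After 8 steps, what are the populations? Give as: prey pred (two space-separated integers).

Answer: 87 4

Derivation:
Step 1: prey: 22+8-11=19; pred: 17+3-8=12
Step 2: prey: 19+7-6=20; pred: 12+2-6=8
Step 3: prey: 20+8-4=24; pred: 8+1-4=5
Step 4: prey: 24+9-3=30; pred: 5+1-2=4
Step 5: prey: 30+12-3=39; pred: 4+1-2=3
Step 6: prey: 39+15-3=51; pred: 3+1-1=3
Step 7: prey: 51+20-4=67; pred: 3+1-1=3
Step 8: prey: 67+26-6=87; pred: 3+2-1=4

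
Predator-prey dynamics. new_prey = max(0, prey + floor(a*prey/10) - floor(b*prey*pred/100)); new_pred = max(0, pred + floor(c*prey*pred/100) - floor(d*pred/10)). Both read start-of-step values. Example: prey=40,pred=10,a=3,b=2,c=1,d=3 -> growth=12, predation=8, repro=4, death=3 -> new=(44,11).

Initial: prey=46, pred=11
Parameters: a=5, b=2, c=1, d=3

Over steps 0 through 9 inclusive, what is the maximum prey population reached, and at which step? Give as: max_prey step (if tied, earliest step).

Answer: 87 4

Derivation:
Step 1: prey: 46+23-10=59; pred: 11+5-3=13
Step 2: prey: 59+29-15=73; pred: 13+7-3=17
Step 3: prey: 73+36-24=85; pred: 17+12-5=24
Step 4: prey: 85+42-40=87; pred: 24+20-7=37
Step 5: prey: 87+43-64=66; pred: 37+32-11=58
Step 6: prey: 66+33-76=23; pred: 58+38-17=79
Step 7: prey: 23+11-36=0; pred: 79+18-23=74
Step 8: prey: 0+0-0=0; pred: 74+0-22=52
Step 9: prey: 0+0-0=0; pred: 52+0-15=37
Max prey = 87 at step 4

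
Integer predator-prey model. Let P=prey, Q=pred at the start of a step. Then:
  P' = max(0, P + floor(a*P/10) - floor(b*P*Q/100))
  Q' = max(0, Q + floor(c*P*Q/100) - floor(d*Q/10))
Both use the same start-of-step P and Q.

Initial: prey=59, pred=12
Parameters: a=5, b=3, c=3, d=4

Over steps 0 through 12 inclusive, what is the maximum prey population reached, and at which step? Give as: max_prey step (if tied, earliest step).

Step 1: prey: 59+29-21=67; pred: 12+21-4=29
Step 2: prey: 67+33-58=42; pred: 29+58-11=76
Step 3: prey: 42+21-95=0; pred: 76+95-30=141
Step 4: prey: 0+0-0=0; pred: 141+0-56=85
Step 5: prey: 0+0-0=0; pred: 85+0-34=51
Step 6: prey: 0+0-0=0; pred: 51+0-20=31
Step 7: prey: 0+0-0=0; pred: 31+0-12=19
Step 8: prey: 0+0-0=0; pred: 19+0-7=12
Step 9: prey: 0+0-0=0; pred: 12+0-4=8
Step 10: prey: 0+0-0=0; pred: 8+0-3=5
Step 11: prey: 0+0-0=0; pred: 5+0-2=3
Step 12: prey: 0+0-0=0; pred: 3+0-1=2
Max prey = 67 at step 1

Answer: 67 1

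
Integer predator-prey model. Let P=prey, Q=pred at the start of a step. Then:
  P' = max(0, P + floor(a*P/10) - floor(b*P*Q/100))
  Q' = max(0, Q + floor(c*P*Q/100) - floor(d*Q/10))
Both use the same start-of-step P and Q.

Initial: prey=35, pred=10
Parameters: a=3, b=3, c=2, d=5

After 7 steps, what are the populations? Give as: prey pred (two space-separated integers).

Answer: 13 12

Derivation:
Step 1: prey: 35+10-10=35; pred: 10+7-5=12
Step 2: prey: 35+10-12=33; pred: 12+8-6=14
Step 3: prey: 33+9-13=29; pred: 14+9-7=16
Step 4: prey: 29+8-13=24; pred: 16+9-8=17
Step 5: prey: 24+7-12=19; pred: 17+8-8=17
Step 6: prey: 19+5-9=15; pred: 17+6-8=15
Step 7: prey: 15+4-6=13; pred: 15+4-7=12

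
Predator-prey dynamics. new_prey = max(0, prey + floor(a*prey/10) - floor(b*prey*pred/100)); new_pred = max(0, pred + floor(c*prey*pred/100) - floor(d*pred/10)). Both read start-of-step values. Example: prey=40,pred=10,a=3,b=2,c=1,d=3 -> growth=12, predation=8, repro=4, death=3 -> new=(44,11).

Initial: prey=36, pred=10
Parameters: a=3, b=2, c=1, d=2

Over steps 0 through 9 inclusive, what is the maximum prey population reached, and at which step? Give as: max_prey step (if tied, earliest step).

Step 1: prey: 36+10-7=39; pred: 10+3-2=11
Step 2: prey: 39+11-8=42; pred: 11+4-2=13
Step 3: prey: 42+12-10=44; pred: 13+5-2=16
Step 4: prey: 44+13-14=43; pred: 16+7-3=20
Step 5: prey: 43+12-17=38; pred: 20+8-4=24
Step 6: prey: 38+11-18=31; pred: 24+9-4=29
Step 7: prey: 31+9-17=23; pred: 29+8-5=32
Step 8: prey: 23+6-14=15; pred: 32+7-6=33
Step 9: prey: 15+4-9=10; pred: 33+4-6=31
Max prey = 44 at step 3

Answer: 44 3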